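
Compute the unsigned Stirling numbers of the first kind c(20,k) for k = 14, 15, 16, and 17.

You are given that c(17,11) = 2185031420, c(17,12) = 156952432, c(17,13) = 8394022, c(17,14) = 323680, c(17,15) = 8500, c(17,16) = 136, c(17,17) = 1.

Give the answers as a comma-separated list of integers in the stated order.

r18: T_18,12=17×156952432+2185031420=4853222764; T_18,13=17×8394022+156952432=299650806; T_18,14=17×323680+8394022=13896582; T_18,15=17×8500+323680=468180; T_18,16=17×136+8500=10812; T_18,17=17×1+136=153
r19: T_19,13=18×299650806+4853222764=10246937272; T_19,14=18×13896582+299650806=549789282; T_19,15=18×468180+13896582=22323822; T_19,16=18×10812+468180=662796; T_19,17=18×153+10812=13566
r20: T_20,14=19×549789282+10246937272=20692933630; T_20,15=19×22323822+549789282=973941900; T_20,16=19×662796+22323822=34916946; T_20,17=19×13566+662796=920550
Read c(20,14) = 20692933630, c(20,15) = 973941900, c(20,16) = 34916946, c(20,17) = 920550.

20692933630, 973941900, 34916946, 920550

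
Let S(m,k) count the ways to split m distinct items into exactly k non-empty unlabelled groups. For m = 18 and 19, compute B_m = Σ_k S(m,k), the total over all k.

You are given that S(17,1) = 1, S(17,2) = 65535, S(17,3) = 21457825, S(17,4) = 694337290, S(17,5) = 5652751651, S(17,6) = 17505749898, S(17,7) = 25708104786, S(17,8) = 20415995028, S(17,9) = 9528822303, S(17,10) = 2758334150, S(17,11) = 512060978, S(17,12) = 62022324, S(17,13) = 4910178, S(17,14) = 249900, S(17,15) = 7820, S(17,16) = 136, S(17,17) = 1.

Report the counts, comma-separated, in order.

682076806159, 5832742205057

row 18: T[18][1]=1·1+0=1  T[18][2]=2·65535+1=131071  T[18][3]=3·21457825+65535=64439010  T[18][4]=4·694337290+21457825=2798806985  T[18][5]=5·5652751651+694337290=28958095545  T[18][6]=6·17505749898+5652751651=110687251039  T[18][7]=7·25708104786+17505749898=197462483400  T[18][8]=8·20415995028+25708104786=189036065010  T[18][9]=9·9528822303+20415995028=106175395755  T[18][10]=10·2758334150+9528822303=37112163803  T[18][11]=11·512060978+2758334150=8391004908  T[18][12]=12·62022324+512060978=1256328866  T[18][13]=13·4910178+62022324=125854638  T[18][14]=14·249900+4910178=8408778  T[18][15]=15·7820+249900=367200  T[18][16]=16·136+7820=9996  T[18][17]=17·1+136=153  T[18][18]=18·0+1=1
row 19: T[19][1]=1·1+0=1  T[19][2]=2·131071+1=262143  T[19][3]=3·64439010+131071=193448101  T[19][4]=4·2798806985+64439010=11259666950  T[19][5]=5·28958095545+2798806985=147589284710  T[19][6]=6·110687251039+28958095545=693081601779  T[19][7]=7·197462483400+110687251039=1492924634839  T[19][8]=8·189036065010+197462483400=1709751003480  T[19][9]=9·106175395755+189036065010=1144614626805  T[19][10]=10·37112163803+106175395755=477297033785  T[19][11]=11·8391004908+37112163803=129413217791  T[19][12]=12·1256328866+8391004908=23466951300  T[19][13]=13·125854638+1256328866=2892439160  T[19][14]=14·8408778+125854638=243577530  T[19][15]=15·367200+8408778=13916778  T[19][16]=16·9996+367200=527136  T[19][17]=17·153+9996=12597  T[19][18]=18·1+153=171  T[19][19]=19·0+1=1
B_18 = ΣS(18,k) = 1+131071+64439010+2798806985+28958095545+110687251039+197462483400+189036065010+106175395755+37112163803+8391004908+1256328866+125854638+8408778+367200+9996+153+1 = 682076806159
B_19 = ΣS(19,k) = 1+262143+193448101+11259666950+147589284710+693081601779+1492924634839+1709751003480+1144614626805+477297033785+129413217791+23466951300+2892439160+243577530+13916778+527136+12597+171+1 = 5832742205057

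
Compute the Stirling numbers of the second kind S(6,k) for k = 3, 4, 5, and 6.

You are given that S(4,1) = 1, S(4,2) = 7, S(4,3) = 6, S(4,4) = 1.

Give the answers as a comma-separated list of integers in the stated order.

90, 65, 15, 1

r5: T_5,2=2×7+1=15; T_5,3=3×6+7=25; T_5,4=4×1+6=10; T_5,5=5×0+1=1
r6: T_6,3=3×25+15=90; T_6,4=4×10+25=65; T_6,5=5×1+10=15; T_6,6=6×0+1=1
Read S(6,3) = 90, S(6,4) = 65, S(6,5) = 15, S(6,6) = 1.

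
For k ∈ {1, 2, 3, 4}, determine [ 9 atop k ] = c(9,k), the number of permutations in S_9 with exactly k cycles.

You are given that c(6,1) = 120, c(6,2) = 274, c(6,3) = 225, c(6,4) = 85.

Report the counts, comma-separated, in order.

40320, 109584, 118124, 67284

r7: T_7,1=6×120+0=720; T_7,2=6×274+120=1764; T_7,3=6×225+274=1624; T_7,4=6×85+225=735
r8: T_8,1=7×720+0=5040; T_8,2=7×1764+720=13068; T_8,3=7×1624+1764=13132; T_8,4=7×735+1624=6769
r9: T_9,1=8×5040+0=40320; T_9,2=8×13068+5040=109584; T_9,3=8×13132+13068=118124; T_9,4=8×6769+13132=67284
Read c(9,1) = 40320, c(9,2) = 109584, c(9,3) = 118124, c(9,4) = 67284.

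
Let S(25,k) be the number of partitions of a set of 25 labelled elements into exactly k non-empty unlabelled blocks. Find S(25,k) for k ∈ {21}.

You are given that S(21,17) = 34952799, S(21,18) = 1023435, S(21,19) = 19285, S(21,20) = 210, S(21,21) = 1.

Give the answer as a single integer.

168519505

i=22: T(22,18)=34952799+18·1023435=53374629 | T(22,19)=1023435+19·19285=1389850 | T(22,20)=19285+20·210=23485 | T(22,21)=210+21·1=231
i=23: T(23,19)=53374629+19·1389850=79781779 | T(23,20)=1389850+20·23485=1859550 | T(23,21)=23485+21·231=28336
i=24: T(24,20)=79781779+20·1859550=116972779 | T(24,21)=1859550+21·28336=2454606
i=25: T(25,21)=116972779+21·2454606=168519505
Read S(25,21) = 168519505.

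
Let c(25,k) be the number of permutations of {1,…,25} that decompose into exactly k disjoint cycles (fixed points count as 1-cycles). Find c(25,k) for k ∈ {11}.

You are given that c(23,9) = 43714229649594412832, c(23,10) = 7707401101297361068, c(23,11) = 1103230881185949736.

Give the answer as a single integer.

r24: T_24,10=23×7707401101297361068+43714229649594412832=220984454979433717396; T_24,11=23×1103230881185949736+7707401101297361068=33081711368574204996
r25: T_25,11=24×33081711368574204996+220984454979433717396=1014945527825214637300
Read c(25,11) = 1014945527825214637300.

1014945527825214637300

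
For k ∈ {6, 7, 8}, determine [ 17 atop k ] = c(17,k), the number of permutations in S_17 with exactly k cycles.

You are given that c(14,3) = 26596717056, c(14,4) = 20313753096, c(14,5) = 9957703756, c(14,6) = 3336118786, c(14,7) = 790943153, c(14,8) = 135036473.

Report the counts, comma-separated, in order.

[15] T[15,4]:14*20313753096+26596717056=310989260400 · T[15,5]:14*9957703756+20313753096=159721605680 · T[15,6]:14*3336118786+9957703756=56663366760 · T[15,7]:14*790943153+3336118786=14409322928 · T[15,8]:14*135036473+790943153=2681453775
[16] T[16,5]:15*159721605680+310989260400=2706813345600 · T[16,6]:15*56663366760+159721605680=1009672107080 · T[16,7]:15*14409322928+56663366760=272803210680 · T[16,8]:15*2681453775+14409322928=54631129553
[17] T[17,6]:16*1009672107080+2706813345600=18861567058880 · T[17,7]:16*272803210680+1009672107080=5374523477960 · T[17,8]:16*54631129553+272803210680=1146901283528
Read c(17,6) = 18861567058880, c(17,7) = 5374523477960, c(17,8) = 1146901283528.

18861567058880, 5374523477960, 1146901283528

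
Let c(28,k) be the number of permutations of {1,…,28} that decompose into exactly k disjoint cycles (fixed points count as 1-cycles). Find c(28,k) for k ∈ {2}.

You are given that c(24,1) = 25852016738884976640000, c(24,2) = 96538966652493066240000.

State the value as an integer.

i=25: T(25,1)=0+24·25852016738884976640000=620448401733239439360000 | T(25,2)=25852016738884976640000+24·96538966652493066240000=2342787216398718566400000
i=26: T(26,1)=0+25·620448401733239439360000=15511210043330985984000000 | T(26,2)=620448401733239439360000+25·2342787216398718566400000=59190128811701203599360000
i=27: T(27,1)=0+26·15511210043330985984000000=403291461126605635584000000 | T(27,2)=15511210043330985984000000+26·59190128811701203599360000=1554454559147562279567360000
i=28: T(28,2)=403291461126605635584000000+27·1554454559147562279567360000=42373564558110787183902720000
Read c(28,2) = 42373564558110787183902720000.

42373564558110787183902720000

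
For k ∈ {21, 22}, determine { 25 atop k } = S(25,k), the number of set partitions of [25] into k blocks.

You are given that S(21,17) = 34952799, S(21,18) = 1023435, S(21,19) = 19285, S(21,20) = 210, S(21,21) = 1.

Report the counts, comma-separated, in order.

168519505, 3200450

i=22: T(22,18)=34952799+18·1023435=53374629 | T(22,19)=1023435+19·19285=1389850 | T(22,20)=19285+20·210=23485 | T(22,21)=210+21·1=231 | T(22,22)=1+22·0=1
i=23: T(23,19)=53374629+19·1389850=79781779 | T(23,20)=1389850+20·23485=1859550 | T(23,21)=23485+21·231=28336 | T(23,22)=231+22·1=253
i=24: T(24,20)=79781779+20·1859550=116972779 | T(24,21)=1859550+21·28336=2454606 | T(24,22)=28336+22·253=33902
i=25: T(25,21)=116972779+21·2454606=168519505 | T(25,22)=2454606+22·33902=3200450
Read S(25,21) = 168519505, S(25,22) = 3200450.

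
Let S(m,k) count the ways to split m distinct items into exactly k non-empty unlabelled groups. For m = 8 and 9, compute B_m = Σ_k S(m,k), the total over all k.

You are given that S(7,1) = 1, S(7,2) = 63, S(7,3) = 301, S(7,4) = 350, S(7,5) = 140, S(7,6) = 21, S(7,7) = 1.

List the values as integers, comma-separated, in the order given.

@8  (8,1):1·1+0→1, (8,2):63·2+1→127, (8,3):301·3+63→966, (8,4):350·4+301→1701, (8,5):140·5+350→1050, (8,6):21·6+140→266, (8,7):1·7+21→28, (8,8):0·8+1→1
@9  (9,1):1·1+0→1, (9,2):127·2+1→255, (9,3):966·3+127→3025, (9,4):1701·4+966→7770, (9,5):1050·5+1701→6951, (9,6):266·6+1050→2646, (9,7):28·7+266→462, (9,8):1·8+28→36, (9,9):0·9+1→1
B_8 = ΣS(8,k) = 1+127+966+1701+1050+266+28+1 = 4140
B_9 = ΣS(9,k) = 1+255+3025+7770+6951+2646+462+36+1 = 21147

4140, 21147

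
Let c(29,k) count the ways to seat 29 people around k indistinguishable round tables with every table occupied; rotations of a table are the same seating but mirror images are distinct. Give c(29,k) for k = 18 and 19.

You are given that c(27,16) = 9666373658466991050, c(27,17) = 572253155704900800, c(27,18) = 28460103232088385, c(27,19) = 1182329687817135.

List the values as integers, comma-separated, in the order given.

62656135265695354110, 3031400077459516035

@28  (28,17):572253155704900800·27+9666373658466991050→25117208862499312650, (28,18):28460103232088385·27+572253155704900800→1340675942971287195, (28,19):1182329687817135·27+28460103232088385→60383004803151030
@29  (29,18):1340675942971287195·28+25117208862499312650→62656135265695354110, (29,19):60383004803151030·28+1340675942971287195→3031400077459516035
Read c(29,18) = 62656135265695354110, c(29,19) = 3031400077459516035.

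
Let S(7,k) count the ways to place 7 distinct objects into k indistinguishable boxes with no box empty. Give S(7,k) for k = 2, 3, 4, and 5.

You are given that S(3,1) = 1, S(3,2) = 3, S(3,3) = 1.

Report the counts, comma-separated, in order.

@4  (4,1):1·1+0→1, (4,2):3·2+1→7, (4,3):1·3+3→6, (4,4):0·4+1→1
@5  (5,1):1·1+0→1, (5,2):7·2+1→15, (5,3):6·3+7→25, (5,4):1·4+6→10, (5,5):0·5+1→1
@6  (6,1):1·1+0→1, (6,2):15·2+1→31, (6,3):25·3+15→90, (6,4):10·4+25→65, (6,5):1·5+10→15
@7  (7,2):31·2+1→63, (7,3):90·3+31→301, (7,4):65·4+90→350, (7,5):15·5+65→140
Read S(7,2) = 63, S(7,3) = 301, S(7,4) = 350, S(7,5) = 140.

63, 301, 350, 140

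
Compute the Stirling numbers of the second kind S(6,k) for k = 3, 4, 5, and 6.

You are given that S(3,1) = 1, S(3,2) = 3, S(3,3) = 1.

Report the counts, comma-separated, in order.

@4  (4,1):1·1+0→1, (4,2):3·2+1→7, (4,3):1·3+3→6, (4,4):0·4+1→1
@5  (5,2):7·2+1→15, (5,3):6·3+7→25, (5,4):1·4+6→10, (5,5):0·5+1→1
@6  (6,3):25·3+15→90, (6,4):10·4+25→65, (6,5):1·5+10→15, (6,6):0·6+1→1
Read S(6,3) = 90, S(6,4) = 65, S(6,5) = 15, S(6,6) = 1.

90, 65, 15, 1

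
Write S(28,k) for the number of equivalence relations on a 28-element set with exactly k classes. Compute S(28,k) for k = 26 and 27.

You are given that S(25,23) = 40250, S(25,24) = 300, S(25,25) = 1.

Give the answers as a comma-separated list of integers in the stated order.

r26: T_26,24=24×300+40250=47450; T_26,25=25×1+300=325; T_26,26=26×0+1=1
r27: T_27,25=25×325+47450=55575; T_27,26=26×1+325=351; T_27,27=27×0+1=1
r28: T_28,26=26×351+55575=64701; T_28,27=27×1+351=378
Read S(28,26) = 64701, S(28,27) = 378.

64701, 378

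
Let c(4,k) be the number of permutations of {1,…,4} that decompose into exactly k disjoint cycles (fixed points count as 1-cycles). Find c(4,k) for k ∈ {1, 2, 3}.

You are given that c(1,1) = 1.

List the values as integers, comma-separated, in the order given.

6, 11, 6

i=2: T(2,1)=0+1·1=1 | T(2,2)=1+1·0=1
i=3: T(3,1)=0+2·1=2 | T(3,2)=1+2·1=3 | T(3,3)=1+2·0=1
i=4: T(4,1)=0+3·2=6 | T(4,2)=2+3·3=11 | T(4,3)=3+3·1=6
Read c(4,1) = 6, c(4,2) = 11, c(4,3) = 6.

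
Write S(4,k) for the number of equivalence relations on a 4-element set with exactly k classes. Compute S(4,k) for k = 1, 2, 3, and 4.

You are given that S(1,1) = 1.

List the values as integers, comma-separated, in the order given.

i=2: T(2,1)=0+1·1=1 | T(2,2)=1+2·0=1
i=3: T(3,1)=0+1·1=1 | T(3,2)=1+2·1=3 | T(3,3)=1+3·0=1
i=4: T(4,1)=0+1·1=1 | T(4,2)=1+2·3=7 | T(4,3)=3+3·1=6 | T(4,4)=1+4·0=1
Read S(4,1) = 1, S(4,2) = 7, S(4,3) = 6, S(4,4) = 1.

1, 7, 6, 1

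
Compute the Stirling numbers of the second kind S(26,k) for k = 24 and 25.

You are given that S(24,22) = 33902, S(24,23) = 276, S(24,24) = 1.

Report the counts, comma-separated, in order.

row 25: T[25][23]=23·276+33902=40250  T[25][24]=24·1+276=300  T[25][25]=25·0+1=1
row 26: T[26][24]=24·300+40250=47450  T[26][25]=25·1+300=325
Read S(26,24) = 47450, S(26,25) = 325.

47450, 325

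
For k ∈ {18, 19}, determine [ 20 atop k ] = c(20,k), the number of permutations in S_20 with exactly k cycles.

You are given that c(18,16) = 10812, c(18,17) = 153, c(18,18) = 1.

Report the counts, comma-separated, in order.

16815, 190

i=19: T(19,17)=10812+18·153=13566 | T(19,18)=153+18·1=171 | T(19,19)=1+18·0=1
i=20: T(20,18)=13566+19·171=16815 | T(20,19)=171+19·1=190
Read c(20,18) = 16815, c(20,19) = 190.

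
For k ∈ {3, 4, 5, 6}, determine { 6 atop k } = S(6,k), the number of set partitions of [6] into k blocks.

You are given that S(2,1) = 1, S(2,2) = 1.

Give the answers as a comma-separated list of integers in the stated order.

90, 65, 15, 1

[3] T[3,1]:1*1+0=1 · T[3,2]:2*1+1=3 · T[3,3]:3*0+1=1
[4] T[4,1]:1*1+0=1 · T[4,2]:2*3+1=7 · T[4,3]:3*1+3=6 · T[4,4]:4*0+1=1
[5] T[5,2]:2*7+1=15 · T[5,3]:3*6+7=25 · T[5,4]:4*1+6=10 · T[5,5]:5*0+1=1
[6] T[6,3]:3*25+15=90 · T[6,4]:4*10+25=65 · T[6,5]:5*1+10=15 · T[6,6]:6*0+1=1
Read S(6,3) = 90, S(6,4) = 65, S(6,5) = 15, S(6,6) = 1.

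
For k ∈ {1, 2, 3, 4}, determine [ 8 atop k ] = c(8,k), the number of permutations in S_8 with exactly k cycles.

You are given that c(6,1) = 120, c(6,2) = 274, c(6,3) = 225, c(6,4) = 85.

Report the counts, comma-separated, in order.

i=7: T(7,1)=0+6·120=720 | T(7,2)=120+6·274=1764 | T(7,3)=274+6·225=1624 | T(7,4)=225+6·85=735
i=8: T(8,1)=0+7·720=5040 | T(8,2)=720+7·1764=13068 | T(8,3)=1764+7·1624=13132 | T(8,4)=1624+7·735=6769
Read c(8,1) = 5040, c(8,2) = 13068, c(8,3) = 13132, c(8,4) = 6769.

5040, 13068, 13132, 6769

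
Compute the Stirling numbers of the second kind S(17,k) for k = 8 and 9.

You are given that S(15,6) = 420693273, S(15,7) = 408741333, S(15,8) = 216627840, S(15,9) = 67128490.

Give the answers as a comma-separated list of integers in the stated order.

i=16: T(16,7)=420693273+7·408741333=3281882604 | T(16,8)=408741333+8·216627840=2141764053 | T(16,9)=216627840+9·67128490=820784250
i=17: T(17,8)=3281882604+8·2141764053=20415995028 | T(17,9)=2141764053+9·820784250=9528822303
Read S(17,8) = 20415995028, S(17,9) = 9528822303.

20415995028, 9528822303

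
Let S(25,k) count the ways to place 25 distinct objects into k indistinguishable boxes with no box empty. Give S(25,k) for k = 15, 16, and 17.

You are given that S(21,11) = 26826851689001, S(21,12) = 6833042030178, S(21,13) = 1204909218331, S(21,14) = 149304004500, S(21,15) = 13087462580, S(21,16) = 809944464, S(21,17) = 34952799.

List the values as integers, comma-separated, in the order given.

4299394655347200, 526655161695960, 48063331393110

[22] T[22,12]:12*6833042030178+26826851689001=108823356051137 · T[22,13]:13*1204909218331+6833042030178=22496861868481 · T[22,14]:14*149304004500+1204909218331=3295165281331 · T[22,15]:15*13087462580+149304004500=345615943200 · T[22,16]:16*809944464+13087462580=26046574004 · T[22,17]:17*34952799+809944464=1404142047
[23] T[23,13]:13*22496861868481+108823356051137=401282560341390 · T[23,14]:14*3295165281331+22496861868481=68629175807115 · T[23,15]:15*345615943200+3295165281331=8479404429331 · T[23,16]:16*26046574004+345615943200=762361127264 · T[23,17]:17*1404142047+26046574004=49916988803
[24] T[24,14]:14*68629175807115+401282560341390=1362091021641000 · T[24,15]:15*8479404429331+68629175807115=195820242247080 · T[24,16]:16*762361127264+8479404429331=20677182465555 · T[24,17]:17*49916988803+762361127264=1610949936915
[25] T[25,15]:15*195820242247080+1362091021641000=4299394655347200 · T[25,16]:16*20677182465555+195820242247080=526655161695960 · T[25,17]:17*1610949936915+20677182465555=48063331393110
Read S(25,15) = 4299394655347200, S(25,16) = 526655161695960, S(25,17) = 48063331393110.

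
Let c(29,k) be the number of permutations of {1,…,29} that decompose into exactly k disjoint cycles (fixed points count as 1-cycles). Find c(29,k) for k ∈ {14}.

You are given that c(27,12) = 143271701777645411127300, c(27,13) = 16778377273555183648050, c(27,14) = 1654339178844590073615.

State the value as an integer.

[28] T[28,13]:27*16778377273555183648050+143271701777645411127300=596287888163635369624650 · T[28,14]:27*1654339178844590073615+16778377273555183648050=61445535102359115635655
[29] T[29,14]:28*61445535102359115635655+596287888163635369624650=2316762871029690607422990
Read c(29,14) = 2316762871029690607422990.

2316762871029690607422990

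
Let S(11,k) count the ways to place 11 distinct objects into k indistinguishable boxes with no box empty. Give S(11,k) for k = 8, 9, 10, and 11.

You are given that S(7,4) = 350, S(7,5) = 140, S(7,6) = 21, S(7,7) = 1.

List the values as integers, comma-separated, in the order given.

11880, 1155, 55, 1

i=8: T(8,5)=350+5·140=1050 | T(8,6)=140+6·21=266 | T(8,7)=21+7·1=28 | T(8,8)=1+8·0=1
i=9: T(9,6)=1050+6·266=2646 | T(9,7)=266+7·28=462 | T(9,8)=28+8·1=36 | T(9,9)=1+9·0=1
i=10: T(10,7)=2646+7·462=5880 | T(10,8)=462+8·36=750 | T(10,9)=36+9·1=45 | T(10,10)=1+10·0=1
i=11: T(11,8)=5880+8·750=11880 | T(11,9)=750+9·45=1155 | T(11,10)=45+10·1=55 | T(11,11)=1+11·0=1
Read S(11,8) = 11880, S(11,9) = 1155, S(11,10) = 55, S(11,11) = 1.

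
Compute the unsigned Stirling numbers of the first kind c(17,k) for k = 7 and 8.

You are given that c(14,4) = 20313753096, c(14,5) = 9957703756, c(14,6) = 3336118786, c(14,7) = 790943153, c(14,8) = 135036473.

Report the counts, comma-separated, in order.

5374523477960, 1146901283528

r15: T_15,5=14×9957703756+20313753096=159721605680; T_15,6=14×3336118786+9957703756=56663366760; T_15,7=14×790943153+3336118786=14409322928; T_15,8=14×135036473+790943153=2681453775
r16: T_16,6=15×56663366760+159721605680=1009672107080; T_16,7=15×14409322928+56663366760=272803210680; T_16,8=15×2681453775+14409322928=54631129553
r17: T_17,7=16×272803210680+1009672107080=5374523477960; T_17,8=16×54631129553+272803210680=1146901283528
Read c(17,7) = 5374523477960, c(17,8) = 1146901283528.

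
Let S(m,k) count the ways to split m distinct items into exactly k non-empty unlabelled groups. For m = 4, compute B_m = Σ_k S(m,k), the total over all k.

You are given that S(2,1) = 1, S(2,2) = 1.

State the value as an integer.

15

r3: T_3,1=1×1+0=1; T_3,2=2×1+1=3; T_3,3=3×0+1=1
r4: T_4,1=1×1+0=1; T_4,2=2×3+1=7; T_4,3=3×1+3=6; T_4,4=4×0+1=1
B_4 = ΣS(4,k) = 1+7+6+1 = 15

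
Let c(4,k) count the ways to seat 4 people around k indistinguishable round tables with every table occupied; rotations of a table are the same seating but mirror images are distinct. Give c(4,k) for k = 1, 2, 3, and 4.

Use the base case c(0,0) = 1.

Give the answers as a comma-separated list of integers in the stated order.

@1  (1,1):0·0+1→1
@2  (2,1):1·1+0→1, (2,2):0·1+1→1
@3  (3,1):1·2+0→2, (3,2):1·2+1→3, (3,3):0·2+1→1
@4  (4,1):2·3+0→6, (4,2):3·3+2→11, (4,3):1·3+3→6, (4,4):0·3+1→1
Read c(4,1) = 6, c(4,2) = 11, c(4,3) = 6, c(4,4) = 1.

6, 11, 6, 1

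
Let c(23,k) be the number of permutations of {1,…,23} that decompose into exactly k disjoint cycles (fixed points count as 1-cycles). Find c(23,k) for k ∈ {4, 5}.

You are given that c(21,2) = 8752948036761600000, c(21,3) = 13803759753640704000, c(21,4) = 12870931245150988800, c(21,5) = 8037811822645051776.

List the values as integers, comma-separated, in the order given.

r22: T_22,3=21×13803759753640704000+8752948036761600000=298631902863216384000; T_22,4=21×12870931245150988800+13803759753640704000=284093315901811468800; T_22,5=21×8037811822645051776+12870931245150988800=181664979520697076096
r23: T_23,4=22×284093315901811468800+298631902863216384000=6548684852703068697600; T_23,5=22×181664979520697076096+284093315901811468800=4280722865357147142912
Read c(23,4) = 6548684852703068697600, c(23,5) = 4280722865357147142912.

6548684852703068697600, 4280722865357147142912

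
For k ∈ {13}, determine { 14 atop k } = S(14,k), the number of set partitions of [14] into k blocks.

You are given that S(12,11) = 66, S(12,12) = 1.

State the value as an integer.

91

@13  (13,12):1·12+66→78, (13,13):0·13+1→1
@14  (14,13):1·13+78→91
Read S(14,13) = 91.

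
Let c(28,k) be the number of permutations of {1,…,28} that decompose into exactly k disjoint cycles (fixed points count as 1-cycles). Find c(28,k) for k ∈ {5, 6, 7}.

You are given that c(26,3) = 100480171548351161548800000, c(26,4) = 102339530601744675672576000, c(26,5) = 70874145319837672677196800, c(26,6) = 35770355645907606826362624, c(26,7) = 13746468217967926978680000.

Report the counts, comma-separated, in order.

row 27: T[27][4]=26·102339530601744675672576000+100480171548351161548800000=2761307967193712729035776000  T[27][5]=26·70874145319837672677196800+102339530601744675672576000=1945067308917524165279692800  T[27][6]=26·35770355645907606826362624+70874145319837672677196800=1000903392113435450162625024  T[27][7]=26·13746468217967926978680000+35770355645907606826362624=393178529313073708272042624
row 28: T[28][5]=27·1945067308917524165279692800+2761307967193712729035776000=55278125307966865191587481600  T[28][6]=27·1000903392113435450162625024+1945067308917524165279692800=28969458895980281319670568448  T[28][7]=27·393178529313073708272042624+1000903392113435450162625024=11616723683566425573507775872
Read c(28,5) = 55278125307966865191587481600, c(28,6) = 28969458895980281319670568448, c(28,7) = 11616723683566425573507775872.

55278125307966865191587481600, 28969458895980281319670568448, 11616723683566425573507775872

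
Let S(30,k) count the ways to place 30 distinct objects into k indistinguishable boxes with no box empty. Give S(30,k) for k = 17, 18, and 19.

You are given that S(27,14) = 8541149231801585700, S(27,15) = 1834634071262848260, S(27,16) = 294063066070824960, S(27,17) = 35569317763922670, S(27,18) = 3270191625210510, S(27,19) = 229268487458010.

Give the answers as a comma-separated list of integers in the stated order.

511605167806434372210, 68591811024147549270, 7145845579888333500

r28: T_28,15=15×1834634071262848260+8541149231801585700=36060660300744309600; T_28,16=16×294063066070824960+1834634071262848260=6539643128396047620; T_28,17=17×35569317763922670+294063066070824960=898741468057510350; T_28,18=18×3270191625210510+35569317763922670=94432767017711850; T_28,19=19×229268487458010+3270191625210510=7626292886912700
r29: T_29,16=16×6539643128396047620+36060660300744309600=140694950355081071520; T_29,17=17×898741468057510350+6539643128396047620=21818248085373723570; T_29,18=18×94432767017711850+898741468057510350=2598531274376323650; T_29,19=19×7626292886912700+94432767017711850=239332331869053150
r30: T_30,17=17×21818248085373723570+140694950355081071520=511605167806434372210; T_30,18=18×2598531274376323650+21818248085373723570=68591811024147549270; T_30,19=19×239332331869053150+2598531274376323650=7145845579888333500
Read S(30,17) = 511605167806434372210, S(30,18) = 68591811024147549270, S(30,19) = 7145845579888333500.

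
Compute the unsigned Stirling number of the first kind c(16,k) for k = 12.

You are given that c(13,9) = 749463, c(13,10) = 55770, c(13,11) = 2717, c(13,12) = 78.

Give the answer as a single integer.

4899622

@14  (14,10):55770·13+749463→1474473, (14,11):2717·13+55770→91091, (14,12):78·13+2717→3731
@15  (15,11):91091·14+1474473→2749747, (15,12):3731·14+91091→143325
@16  (16,12):143325·15+2749747→4899622
Read c(16,12) = 4899622.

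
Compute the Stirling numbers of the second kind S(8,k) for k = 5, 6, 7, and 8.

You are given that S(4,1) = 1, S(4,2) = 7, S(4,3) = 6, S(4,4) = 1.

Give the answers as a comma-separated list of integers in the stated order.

[5] T[5,2]:2*7+1=15 · T[5,3]:3*6+7=25 · T[5,4]:4*1+6=10 · T[5,5]:5*0+1=1
[6] T[6,3]:3*25+15=90 · T[6,4]:4*10+25=65 · T[6,5]:5*1+10=15 · T[6,6]:6*0+1=1
[7] T[7,4]:4*65+90=350 · T[7,5]:5*15+65=140 · T[7,6]:6*1+15=21 · T[7,7]:7*0+1=1
[8] T[8,5]:5*140+350=1050 · T[8,6]:6*21+140=266 · T[8,7]:7*1+21=28 · T[8,8]:8*0+1=1
Read S(8,5) = 1050, S(8,6) = 266, S(8,7) = 28, S(8,8) = 1.

1050, 266, 28, 1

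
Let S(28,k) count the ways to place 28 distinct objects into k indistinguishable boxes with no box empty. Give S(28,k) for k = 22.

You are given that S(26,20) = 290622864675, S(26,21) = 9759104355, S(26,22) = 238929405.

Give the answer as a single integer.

825906183960

row 27: T[27][21]=21·9759104355+290622864675=495564056130  T[27][22]=22·238929405+9759104355=15015551265
row 28: T[28][22]=22·15015551265+495564056130=825906183960
Read S(28,22) = 825906183960.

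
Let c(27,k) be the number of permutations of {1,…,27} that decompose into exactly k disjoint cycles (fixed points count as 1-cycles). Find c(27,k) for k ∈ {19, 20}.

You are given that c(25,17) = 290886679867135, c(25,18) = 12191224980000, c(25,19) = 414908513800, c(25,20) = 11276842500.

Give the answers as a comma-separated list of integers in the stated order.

1182329687817135, 40681506808800

i=26: T(26,18)=290886679867135+25·12191224980000=595667304367135 | T(26,19)=12191224980000+25·414908513800=22563937825000 | T(26,20)=414908513800+25·11276842500=696829576300
i=27: T(27,19)=595667304367135+26·22563937825000=1182329687817135 | T(27,20)=22563937825000+26·696829576300=40681506808800
Read c(27,19) = 1182329687817135, c(27,20) = 40681506808800.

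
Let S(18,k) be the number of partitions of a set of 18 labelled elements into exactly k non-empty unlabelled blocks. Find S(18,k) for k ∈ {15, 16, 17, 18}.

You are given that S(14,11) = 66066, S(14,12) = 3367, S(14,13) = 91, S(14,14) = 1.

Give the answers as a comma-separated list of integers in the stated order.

367200, 9996, 153, 1

row 15: T[15][12]=12·3367+66066=106470  T[15][13]=13·91+3367=4550  T[15][14]=14·1+91=105  T[15][15]=15·0+1=1
row 16: T[16][13]=13·4550+106470=165620  T[16][14]=14·105+4550=6020  T[16][15]=15·1+105=120  T[16][16]=16·0+1=1
row 17: T[17][14]=14·6020+165620=249900  T[17][15]=15·120+6020=7820  T[17][16]=16·1+120=136  T[17][17]=17·0+1=1
row 18: T[18][15]=15·7820+249900=367200  T[18][16]=16·136+7820=9996  T[18][17]=17·1+136=153  T[18][18]=18·0+1=1
Read S(18,15) = 367200, S(18,16) = 9996, S(18,17) = 153, S(18,18) = 1.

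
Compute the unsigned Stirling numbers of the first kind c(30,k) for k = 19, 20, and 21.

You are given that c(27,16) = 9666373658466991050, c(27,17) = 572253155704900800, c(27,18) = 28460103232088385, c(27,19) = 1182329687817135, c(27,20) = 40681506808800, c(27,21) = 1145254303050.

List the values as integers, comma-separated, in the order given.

r28: T_28,17=27×572253155704900800+9666373658466991050=25117208862499312650; T_28,18=27×28460103232088385+572253155704900800=1340675942971287195; T_28,19=27×1182329687817135+28460103232088385=60383004803151030; T_28,20=27×40681506808800+1182329687817135=2280730371654735; T_28,21=27×1145254303050+40681506808800=71603372991150
r29: T_29,18=28×1340675942971287195+25117208862499312650=62656135265695354110; T_29,19=28×60383004803151030+1340675942971287195=3031400077459516035; T_29,20=28×2280730371654735+60383004803151030=124243455209483610; T_29,21=28×71603372991150+2280730371654735=4285624815406935
r30: T_30,19=29×3031400077459516035+62656135265695354110=150566737512021319125; T_30,20=29×124243455209483610+3031400077459516035=6634460278534540725; T_30,21=29×4285624815406935+124243455209483610=248526574856284725
Read c(30,19) = 150566737512021319125, c(30,20) = 6634460278534540725, c(30,21) = 248526574856284725.

150566737512021319125, 6634460278534540725, 248526574856284725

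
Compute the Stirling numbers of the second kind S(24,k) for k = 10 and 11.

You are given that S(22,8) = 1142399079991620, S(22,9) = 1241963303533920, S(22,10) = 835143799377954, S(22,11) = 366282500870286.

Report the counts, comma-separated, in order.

r23: T_23,9=9×1241963303533920+1142399079991620=12320068811796900; T_23,10=10×835143799377954+1241963303533920=9593401297313460; T_23,11=11×366282500870286+835143799377954=4864251308951100
r24: T_24,10=10×9593401297313460+12320068811796900=108254081784931500; T_24,11=11×4864251308951100+9593401297313460=63100165695775560
Read S(24,10) = 108254081784931500, S(24,11) = 63100165695775560.

108254081784931500, 63100165695775560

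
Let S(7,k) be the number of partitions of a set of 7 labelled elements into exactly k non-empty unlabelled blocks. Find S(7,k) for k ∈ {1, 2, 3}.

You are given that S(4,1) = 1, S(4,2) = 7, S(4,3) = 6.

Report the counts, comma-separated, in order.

1, 63, 301

r5: T_5,1=1×1+0=1; T_5,2=2×7+1=15; T_5,3=3×6+7=25
r6: T_6,1=1×1+0=1; T_6,2=2×15+1=31; T_6,3=3×25+15=90
r7: T_7,1=1×1+0=1; T_7,2=2×31+1=63; T_7,3=3×90+31=301
Read S(7,1) = 1, S(7,2) = 63, S(7,3) = 301.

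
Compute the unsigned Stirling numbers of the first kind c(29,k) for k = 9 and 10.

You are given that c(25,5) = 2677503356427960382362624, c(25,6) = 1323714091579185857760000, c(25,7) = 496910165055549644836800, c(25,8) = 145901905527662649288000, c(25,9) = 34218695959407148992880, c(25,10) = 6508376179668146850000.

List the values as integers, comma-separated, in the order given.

r26: T_26,6=25×1323714091579185857760000+2677503356427960382362624=35770355645907606826362624; T_26,7=25×496910165055549644836800+1323714091579185857760000=13746468217967926978680000; T_26,8=25×145901905527662649288000+496910165055549644836800=4144457803247115877036800; T_26,9=25×34218695959407148992880+145901905527662649288000=1001369304512841374110000; T_26,10=25×6508376179668146850000+34218695959407148992880=196928100451110820242880
r27: T_27,7=26×13746468217967926978680000+35770355645907606826362624=393178529313073708272042624; T_27,8=26×4144457803247115877036800+13746468217967926978680000=121502371102392939781636800; T_27,9=26×1001369304512841374110000+4144457803247115877036800=30180059720580991603896800; T_27,10=26×196928100451110820242880+1001369304512841374110000=6121499916241722700424880
r28: T_28,8=27×121502371102392939781636800+393178529313073708272042624=3673742549077683082376236224; T_28,9=27×30180059720580991603896800+121502371102392939781636800=936363983558079713086850400; T_28,10=27×6121499916241722700424880+30180059720580991603896800=195460557459107504515368560
r29: T_29,9=28×936363983558079713086850400+3673742549077683082376236224=29891934088703915048808047424; T_29,10=28×195460557459107504515368560+936363983558079713086850400=6409259592413089839517170080
Read c(29,9) = 29891934088703915048808047424, c(29,10) = 6409259592413089839517170080.

29891934088703915048808047424, 6409259592413089839517170080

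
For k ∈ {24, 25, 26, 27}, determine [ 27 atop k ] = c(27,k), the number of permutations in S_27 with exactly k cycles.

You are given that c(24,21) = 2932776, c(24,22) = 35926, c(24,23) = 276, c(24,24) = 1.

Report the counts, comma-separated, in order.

i=25: T(25,22)=2932776+24·35926=3795000 | T(25,23)=35926+24·276=42550 | T(25,24)=276+24·1=300 | T(25,25)=1+24·0=1
i=26: T(26,23)=3795000+25·42550=4858750 | T(26,24)=42550+25·300=50050 | T(26,25)=300+25·1=325 | T(26,26)=1+25·0=1
i=27: T(27,24)=4858750+26·50050=6160050 | T(27,25)=50050+26·325=58500 | T(27,26)=325+26·1=351 | T(27,27)=1+26·0=1
Read c(27,24) = 6160050, c(27,25) = 58500, c(27,26) = 351, c(27,27) = 1.

6160050, 58500, 351, 1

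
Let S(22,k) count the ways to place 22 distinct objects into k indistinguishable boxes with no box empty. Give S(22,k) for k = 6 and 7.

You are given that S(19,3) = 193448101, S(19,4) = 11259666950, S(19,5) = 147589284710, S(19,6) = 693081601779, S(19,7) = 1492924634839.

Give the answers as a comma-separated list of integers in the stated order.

163305339345225, 602762379967440

r20: T_20,4=4×11259666950+193448101=45232115901; T_20,5=5×147589284710+11259666950=749206090500; T_20,6=6×693081601779+147589284710=4306078895384; T_20,7=7×1492924634839+693081601779=11143554045652
r21: T_21,5=5×749206090500+45232115901=3791262568401; T_21,6=6×4306078895384+749206090500=26585679462804; T_21,7=7×11143554045652+4306078895384=82310957214948
r22: T_22,6=6×26585679462804+3791262568401=163305339345225; T_22,7=7×82310957214948+26585679462804=602762379967440
Read S(22,6) = 163305339345225, S(22,7) = 602762379967440.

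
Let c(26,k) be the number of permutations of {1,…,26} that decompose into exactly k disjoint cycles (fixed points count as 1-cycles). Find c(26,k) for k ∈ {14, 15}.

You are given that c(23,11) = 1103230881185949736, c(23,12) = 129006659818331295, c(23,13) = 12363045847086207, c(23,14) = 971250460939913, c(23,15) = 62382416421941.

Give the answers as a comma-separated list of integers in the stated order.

45145946926994481865, 3557372853474553750

[24] T[24,12]:23*129006659818331295+1103230881185949736=4070384057007569521 · T[24,13]:23*12363045847086207+129006659818331295=413356714301314056 · T[24,14]:23*971250460939913+12363045847086207=34701806448704206 · T[24,15]:23*62382416421941+971250460939913=2406046038644556
[25] T[25,13]:24*413356714301314056+4070384057007569521=13990945200239106865 · T[25,14]:24*34701806448704206+413356714301314056=1246200069070215000 · T[25,15]:24*2406046038644556+34701806448704206=92446911376173550
[26] T[26,14]:25*1246200069070215000+13990945200239106865=45145946926994481865 · T[26,15]:25*92446911376173550+1246200069070215000=3557372853474553750
Read c(26,14) = 45145946926994481865, c(26,15) = 3557372853474553750.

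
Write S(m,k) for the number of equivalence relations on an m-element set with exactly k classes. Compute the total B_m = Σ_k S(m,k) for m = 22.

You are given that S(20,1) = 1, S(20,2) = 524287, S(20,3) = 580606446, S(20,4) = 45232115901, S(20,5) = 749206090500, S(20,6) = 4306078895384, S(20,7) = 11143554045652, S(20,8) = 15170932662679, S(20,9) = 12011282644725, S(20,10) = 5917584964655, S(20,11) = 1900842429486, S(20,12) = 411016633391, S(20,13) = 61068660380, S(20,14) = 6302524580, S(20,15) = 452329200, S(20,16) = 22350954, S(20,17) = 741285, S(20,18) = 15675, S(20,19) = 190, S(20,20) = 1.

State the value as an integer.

4506715738447323

r21: T_21,1=1×1+0=1; T_21,2=2×524287+1=1048575; T_21,3=3×580606446+524287=1742343625; T_21,4=4×45232115901+580606446=181509070050; T_21,5=5×749206090500+45232115901=3791262568401; T_21,6=6×4306078895384+749206090500=26585679462804; T_21,7=7×11143554045652+4306078895384=82310957214948; T_21,8=8×15170932662679+11143554045652=132511015347084; T_21,9=9×12011282644725+15170932662679=123272476465204; T_21,10=10×5917584964655+12011282644725=71187132291275; T_21,11=11×1900842429486+5917584964655=26826851689001; T_21,12=12×411016633391+1900842429486=6833042030178; T_21,13=13×61068660380+411016633391=1204909218331; T_21,14=14×6302524580+61068660380=149304004500; T_21,15=15×452329200+6302524580=13087462580; T_21,16=16×22350954+452329200=809944464; T_21,17=17×741285+22350954=34952799; T_21,18=18×15675+741285=1023435; T_21,19=19×190+15675=19285; T_21,20=20×1+190=210; T_21,21=21×0+1=1
r22: T_22,1=1×1+0=1; T_22,2=2×1048575+1=2097151; T_22,3=3×1742343625+1048575=5228079450; T_22,4=4×181509070050+1742343625=727778623825; T_22,5=5×3791262568401+181509070050=19137821912055; T_22,6=6×26585679462804+3791262568401=163305339345225; T_22,7=7×82310957214948+26585679462804=602762379967440; T_22,8=8×132511015347084+82310957214948=1142399079991620; T_22,9=9×123272476465204+132511015347084=1241963303533920; T_22,10=10×71187132291275+123272476465204=835143799377954; T_22,11=11×26826851689001+71187132291275=366282500870286; T_22,12=12×6833042030178+26826851689001=108823356051137; T_22,13=13×1204909218331+6833042030178=22496861868481; T_22,14=14×149304004500+1204909218331=3295165281331; T_22,15=15×13087462580+149304004500=345615943200; T_22,16=16×809944464+13087462580=26046574004; T_22,17=17×34952799+809944464=1404142047; T_22,18=18×1023435+34952799=53374629; T_22,19=19×19285+1023435=1389850; T_22,20=20×210+19285=23485; T_22,21=21×1+210=231; T_22,22=22×0+1=1
B_22 = ΣS(22,k) = 1+2097151+5228079450+727778623825+19137821912055+163305339345225+602762379967440+1142399079991620+1241963303533920+835143799377954+366282500870286+108823356051137+22496861868481+3295165281331+345615943200+26046574004+1404142047+53374629+1389850+23485+231+1 = 4506715738447323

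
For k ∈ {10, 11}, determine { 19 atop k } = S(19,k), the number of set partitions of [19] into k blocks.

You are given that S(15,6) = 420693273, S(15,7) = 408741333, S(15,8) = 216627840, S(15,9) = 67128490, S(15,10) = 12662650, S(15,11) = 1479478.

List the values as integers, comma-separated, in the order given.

@16  (16,7):408741333·7+420693273→3281882604, (16,8):216627840·8+408741333→2141764053, (16,9):67128490·9+216627840→820784250, (16,10):12662650·10+67128490→193754990, (16,11):1479478·11+12662650→28936908
@17  (17,8):2141764053·8+3281882604→20415995028, (17,9):820784250·9+2141764053→9528822303, (17,10):193754990·10+820784250→2758334150, (17,11):28936908·11+193754990→512060978
@18  (18,9):9528822303·9+20415995028→106175395755, (18,10):2758334150·10+9528822303→37112163803, (18,11):512060978·11+2758334150→8391004908
@19  (19,10):37112163803·10+106175395755→477297033785, (19,11):8391004908·11+37112163803→129413217791
Read S(19,10) = 477297033785, S(19,11) = 129413217791.

477297033785, 129413217791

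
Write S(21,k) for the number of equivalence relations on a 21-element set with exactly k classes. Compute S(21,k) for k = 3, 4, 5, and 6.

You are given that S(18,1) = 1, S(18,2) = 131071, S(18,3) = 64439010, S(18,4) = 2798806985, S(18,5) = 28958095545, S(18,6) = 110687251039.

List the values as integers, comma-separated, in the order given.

1742343625, 181509070050, 3791262568401, 26585679462804

row 19: T[19][1]=1·1+0=1  T[19][2]=2·131071+1=262143  T[19][3]=3·64439010+131071=193448101  T[19][4]=4·2798806985+64439010=11259666950  T[19][5]=5·28958095545+2798806985=147589284710  T[19][6]=6·110687251039+28958095545=693081601779
row 20: T[20][2]=2·262143+1=524287  T[20][3]=3·193448101+262143=580606446  T[20][4]=4·11259666950+193448101=45232115901  T[20][5]=5·147589284710+11259666950=749206090500  T[20][6]=6·693081601779+147589284710=4306078895384
row 21: T[21][3]=3·580606446+524287=1742343625  T[21][4]=4·45232115901+580606446=181509070050  T[21][5]=5·749206090500+45232115901=3791262568401  T[21][6]=6·4306078895384+749206090500=26585679462804
Read S(21,3) = 1742343625, S(21,4) = 181509070050, S(21,5) = 3791262568401, S(21,6) = 26585679462804.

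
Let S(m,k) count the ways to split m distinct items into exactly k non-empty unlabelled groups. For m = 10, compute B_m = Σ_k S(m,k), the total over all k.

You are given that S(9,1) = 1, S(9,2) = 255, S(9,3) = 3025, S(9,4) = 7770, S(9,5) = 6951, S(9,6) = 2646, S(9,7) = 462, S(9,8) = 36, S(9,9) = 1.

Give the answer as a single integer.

115975

row 10: T[10][1]=1·1+0=1  T[10][2]=2·255+1=511  T[10][3]=3·3025+255=9330  T[10][4]=4·7770+3025=34105  T[10][5]=5·6951+7770=42525  T[10][6]=6·2646+6951=22827  T[10][7]=7·462+2646=5880  T[10][8]=8·36+462=750  T[10][9]=9·1+36=45  T[10][10]=10·0+1=1
B_10 = ΣS(10,k) = 1+511+9330+34105+42525+22827+5880+750+45+1 = 115975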